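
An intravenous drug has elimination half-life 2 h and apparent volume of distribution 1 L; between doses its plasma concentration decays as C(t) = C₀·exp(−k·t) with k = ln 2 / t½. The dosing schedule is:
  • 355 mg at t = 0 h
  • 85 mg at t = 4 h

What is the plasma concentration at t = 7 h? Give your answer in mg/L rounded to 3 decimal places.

k = ln 2 / 2 = 0.34657 per h
Dose 1 (355 mg at t=0 h): 355·exp(−0.34657·7) = 31.378 mg/L
Dose 2 (85 mg at t=4 h): 85·exp(−0.34657·3) = 30.052 mg/L
C(7) = 31.378 + 30.052 = 61.430 mg/L

61.430 mg/L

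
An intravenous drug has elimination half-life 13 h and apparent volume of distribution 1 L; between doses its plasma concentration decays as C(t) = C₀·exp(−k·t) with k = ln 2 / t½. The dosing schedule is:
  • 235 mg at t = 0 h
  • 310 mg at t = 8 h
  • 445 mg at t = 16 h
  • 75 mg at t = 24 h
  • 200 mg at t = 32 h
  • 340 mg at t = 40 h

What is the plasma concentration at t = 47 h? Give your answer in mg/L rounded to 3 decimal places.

489.119 mg/L

k = ln 2 / 13 = 0.05332 per h
Dose 1 (235 mg at t=0 h): 235·exp(−0.05332·47) = 19.175 mg/L
Dose 2 (310 mg at t=8 h): 310·exp(−0.05332·39) = 38.750 mg/L
Dose 3 (445 mg at t=16 h): 445·exp(−0.05332·31) = 85.216 mg/L
Dose 4 (75 mg at t=24 h): 75·exp(−0.05332·23) = 22.002 mg/L
Dose 5 (200 mg at t=32 h): 200·exp(−0.05332·15) = 89.885 mg/L
Dose 6 (340 mg at t=40 h): 340·exp(−0.05332·7) = 234.092 mg/L
C(47) = 19.175 + 38.750 + 85.216 + 22.002 + 89.885 + 234.092 = 489.119 mg/L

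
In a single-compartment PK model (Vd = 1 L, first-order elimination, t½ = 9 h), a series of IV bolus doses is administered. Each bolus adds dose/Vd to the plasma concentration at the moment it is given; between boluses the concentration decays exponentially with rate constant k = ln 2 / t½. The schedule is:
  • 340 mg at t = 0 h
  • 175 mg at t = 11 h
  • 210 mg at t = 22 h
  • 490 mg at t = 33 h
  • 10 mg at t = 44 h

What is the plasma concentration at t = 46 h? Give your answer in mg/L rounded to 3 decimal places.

k = ln 2 / 9 = 0.07702 per h
Dose 1 (340 mg at t=0 h): 340·exp(−0.07702·46) = 9.837 mg/L
Dose 2 (175 mg at t=11 h): 175·exp(−0.07702·35) = 11.813 mg/L
Dose 3 (210 mg at t=22 h): 210·exp(−0.07702·24) = 33.073 mg/L
Dose 4 (490 mg at t=33 h): 490·exp(−0.07702·13) = 180.042 mg/L
Dose 5 (10 mg at t=44 h): 10·exp(−0.07702·2) = 8.572 mg/L
C(46) = 9.837 + 11.813 + 33.073 + 180.042 + 8.572 = 243.338 mg/L

243.338 mg/L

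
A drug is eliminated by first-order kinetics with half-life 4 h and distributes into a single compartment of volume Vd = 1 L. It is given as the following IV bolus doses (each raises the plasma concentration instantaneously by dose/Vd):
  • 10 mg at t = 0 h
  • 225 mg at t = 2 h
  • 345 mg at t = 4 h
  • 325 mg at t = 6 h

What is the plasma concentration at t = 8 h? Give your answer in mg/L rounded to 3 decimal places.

k = ln 2 / 4 = 0.17329 per h
Dose 1 (10 mg at t=0 h): 10·exp(−0.17329·8) = 2.500 mg/L
Dose 2 (225 mg at t=2 h): 225·exp(−0.17329·6) = 79.550 mg/L
Dose 3 (345 mg at t=4 h): 345·exp(−0.17329·4) = 172.500 mg/L
Dose 4 (325 mg at t=6 h): 325·exp(−0.17329·2) = 229.810 mg/L
C(8) = 2.500 + 79.550 + 172.500 + 229.810 = 484.359 mg/L

484.359 mg/L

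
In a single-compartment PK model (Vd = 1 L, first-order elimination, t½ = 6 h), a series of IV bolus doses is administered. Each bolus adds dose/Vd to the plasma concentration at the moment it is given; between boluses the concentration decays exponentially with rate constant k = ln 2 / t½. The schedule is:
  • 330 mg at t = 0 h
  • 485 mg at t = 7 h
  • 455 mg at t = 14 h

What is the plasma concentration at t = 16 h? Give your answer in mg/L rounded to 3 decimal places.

584.579 mg/L

k = ln 2 / 6 = 0.11552 per h
Dose 1 (330 mg at t=0 h): 330·exp(−0.11552·16) = 51.972 mg/L
Dose 2 (485 mg at t=7 h): 485·exp(−0.11552·9) = 171.473 mg/L
Dose 3 (455 mg at t=14 h): 455·exp(−0.11552·2) = 361.134 mg/L
C(16) = 51.972 + 171.473 + 361.134 = 584.579 mg/L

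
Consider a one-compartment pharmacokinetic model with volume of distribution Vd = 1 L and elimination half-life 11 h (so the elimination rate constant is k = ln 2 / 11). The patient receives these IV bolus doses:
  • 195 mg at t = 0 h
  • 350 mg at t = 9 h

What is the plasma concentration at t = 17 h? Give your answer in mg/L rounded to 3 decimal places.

k = ln 2 / 11 = 0.06301 per h
Dose 1 (195 mg at t=0 h): 195·exp(−0.06301·17) = 66.805 mg/L
Dose 2 (350 mg at t=9 h): 350·exp(−0.06301·8) = 211.416 mg/L
C(17) = 66.805 + 211.416 = 278.220 mg/L

278.220 mg/L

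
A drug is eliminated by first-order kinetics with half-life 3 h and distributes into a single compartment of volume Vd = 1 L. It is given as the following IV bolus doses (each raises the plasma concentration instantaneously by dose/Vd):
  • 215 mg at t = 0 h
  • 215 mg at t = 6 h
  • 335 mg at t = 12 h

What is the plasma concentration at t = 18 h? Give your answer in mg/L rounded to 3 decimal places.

100.547 mg/L

k = ln 2 / 3 = 0.23105 per h
Dose 1 (215 mg at t=0 h): 215·exp(−0.23105·18) = 3.359 mg/L
Dose 2 (215 mg at t=6 h): 215·exp(−0.23105·12) = 13.438 mg/L
Dose 3 (335 mg at t=12 h): 335·exp(−0.23105·6) = 83.750 mg/L
C(18) = 3.359 + 13.438 + 83.750 = 100.547 mg/L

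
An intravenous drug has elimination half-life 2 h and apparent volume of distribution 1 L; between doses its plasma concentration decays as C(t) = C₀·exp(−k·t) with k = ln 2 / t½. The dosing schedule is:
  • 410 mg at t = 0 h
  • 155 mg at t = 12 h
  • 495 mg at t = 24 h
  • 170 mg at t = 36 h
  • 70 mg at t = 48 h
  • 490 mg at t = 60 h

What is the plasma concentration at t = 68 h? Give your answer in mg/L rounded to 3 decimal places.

30.696 mg/L

k = ln 2 / 2 = 0.34657 per h
Dose 1 (410 mg at t=0 h): 410·exp(−0.34657·68) = 0.000 mg/L
Dose 2 (155 mg at t=12 h): 155·exp(−0.34657·56) = 0.000 mg/L
Dose 3 (495 mg at t=24 h): 495·exp(−0.34657·44) = 0.000 mg/L
Dose 4 (170 mg at t=36 h): 170·exp(−0.34657·32) = 0.003 mg/L
Dose 5 (70 mg at t=48 h): 70·exp(−0.34657·20) = 0.068 mg/L
Dose 6 (490 mg at t=60 h): 490·exp(−0.34657·8) = 30.625 mg/L
C(68) = 0.000 + 0.000 + 0.000 + 0.003 + 0.068 + 30.625 = 30.696 mg/L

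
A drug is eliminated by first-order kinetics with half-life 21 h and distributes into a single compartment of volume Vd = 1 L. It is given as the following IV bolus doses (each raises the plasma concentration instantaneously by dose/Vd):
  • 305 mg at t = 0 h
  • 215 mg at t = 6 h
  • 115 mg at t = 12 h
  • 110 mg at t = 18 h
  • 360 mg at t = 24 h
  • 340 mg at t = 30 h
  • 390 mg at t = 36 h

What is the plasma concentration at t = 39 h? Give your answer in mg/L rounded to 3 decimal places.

1083.972 mg/L

k = ln 2 / 21 = 0.03301 per h
Dose 1 (305 mg at t=0 h): 305·exp(−0.03301·39) = 84.187 mg/L
Dose 2 (215 mg at t=6 h): 215·exp(−0.03301·33) = 72.342 mg/L
Dose 3 (115 mg at t=12 h): 115·exp(−0.03301·27) = 47.169 mg/L
Dose 4 (110 mg at t=18 h): 110·exp(−0.03301·21) = 55.000 mg/L
Dose 5 (360 mg at t=24 h): 360·exp(−0.03301·15) = 219.422 mg/L
Dose 6 (340 mg at t=30 h): 340·exp(−0.03301·9) = 252.619 mg/L
Dose 7 (390 mg at t=36 h): 390·exp(−0.03301·3) = 353.232 mg/L
C(39) = 84.187 + 72.342 + 47.169 + 55.000 + 219.422 + 252.619 + 353.232 = 1083.972 mg/L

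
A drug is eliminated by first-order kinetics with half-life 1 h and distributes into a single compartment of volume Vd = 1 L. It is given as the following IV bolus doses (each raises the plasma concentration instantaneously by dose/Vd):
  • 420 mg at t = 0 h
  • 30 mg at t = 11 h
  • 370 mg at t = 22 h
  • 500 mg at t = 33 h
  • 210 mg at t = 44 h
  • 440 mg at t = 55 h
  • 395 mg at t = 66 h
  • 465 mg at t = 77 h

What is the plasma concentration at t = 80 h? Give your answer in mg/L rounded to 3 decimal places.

58.149 mg/L

k = ln 2 / 1 = 0.69315 per h
Dose 1 (420 mg at t=0 h): 420·exp(−0.69315·80) = 0.000 mg/L
Dose 2 (30 mg at t=11 h): 30·exp(−0.69315·69) = 0.000 mg/L
Dose 3 (370 mg at t=22 h): 370·exp(−0.69315·58) = 0.000 mg/L
Dose 4 (500 mg at t=33 h): 500·exp(−0.69315·47) = 0.000 mg/L
Dose 5 (210 mg at t=44 h): 210·exp(−0.69315·36) = 0.000 mg/L
Dose 6 (440 mg at t=55 h): 440·exp(−0.69315·25) = 0.000 mg/L
Dose 7 (395 mg at t=66 h): 395·exp(−0.69315·14) = 0.024 mg/L
Dose 8 (465 mg at t=77 h): 465·exp(−0.69315·3) = 58.125 mg/L
C(80) = 0.000 + 0.000 + 0.000 + 0.000 + 0.000 + 0.000 + 0.024 + 58.125 = 58.149 mg/L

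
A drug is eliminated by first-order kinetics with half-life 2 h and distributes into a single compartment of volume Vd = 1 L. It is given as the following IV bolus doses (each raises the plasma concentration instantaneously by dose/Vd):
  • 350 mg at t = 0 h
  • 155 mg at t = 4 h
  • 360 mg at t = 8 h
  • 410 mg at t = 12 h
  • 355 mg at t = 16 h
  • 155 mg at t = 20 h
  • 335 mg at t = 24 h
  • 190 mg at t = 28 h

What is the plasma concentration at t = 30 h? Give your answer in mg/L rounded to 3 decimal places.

k = ln 2 / 2 = 0.34657 per h
Dose 1 (350 mg at t=0 h): 350·exp(−0.34657·30) = 0.011 mg/L
Dose 2 (155 mg at t=4 h): 155·exp(−0.34657·26) = 0.019 mg/L
Dose 3 (360 mg at t=8 h): 360·exp(−0.34657·22) = 0.176 mg/L
Dose 4 (410 mg at t=12 h): 410·exp(−0.34657·18) = 0.801 mg/L
Dose 5 (355 mg at t=16 h): 355·exp(−0.34657·14) = 2.773 mg/L
Dose 6 (155 mg at t=20 h): 155·exp(−0.34657·10) = 4.844 mg/L
Dose 7 (335 mg at t=24 h): 335·exp(−0.34657·6) = 41.875 mg/L
Dose 8 (190 mg at t=28 h): 190·exp(−0.34657·2) = 95.000 mg/L
C(30) = 0.011 + 0.019 + 0.176 + 0.801 + 2.773 + 4.844 + 41.875 + 95.000 = 145.498 mg/L

145.498 mg/L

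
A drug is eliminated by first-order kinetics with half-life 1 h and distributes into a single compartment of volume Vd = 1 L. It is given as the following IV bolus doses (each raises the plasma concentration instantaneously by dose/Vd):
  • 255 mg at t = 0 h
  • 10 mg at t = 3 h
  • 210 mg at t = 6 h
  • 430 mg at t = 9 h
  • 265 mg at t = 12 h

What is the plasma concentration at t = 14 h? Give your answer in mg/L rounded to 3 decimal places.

k = ln 2 / 1 = 0.69315 per h
Dose 1 (255 mg at t=0 h): 255·exp(−0.69315·14) = 0.016 mg/L
Dose 2 (10 mg at t=3 h): 10·exp(−0.69315·11) = 0.005 mg/L
Dose 3 (210 mg at t=6 h): 210·exp(−0.69315·8) = 0.820 mg/L
Dose 4 (430 mg at t=9 h): 430·exp(−0.69315·5) = 13.438 mg/L
Dose 5 (265 mg at t=12 h): 265·exp(−0.69315·2) = 66.250 mg/L
C(14) = 0.016 + 0.005 + 0.820 + 13.438 + 66.250 = 80.528 mg/L

80.528 mg/L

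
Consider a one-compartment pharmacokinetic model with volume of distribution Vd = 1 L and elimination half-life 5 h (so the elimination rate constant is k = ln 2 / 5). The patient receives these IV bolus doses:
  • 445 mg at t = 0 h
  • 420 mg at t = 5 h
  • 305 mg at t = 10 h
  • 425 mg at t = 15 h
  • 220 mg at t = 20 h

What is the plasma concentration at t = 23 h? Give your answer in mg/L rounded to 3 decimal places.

k = ln 2 / 5 = 0.13863 per h
Dose 1 (445 mg at t=0 h): 445·exp(−0.13863·23) = 18.349 mg/L
Dose 2 (420 mg at t=5 h): 420·exp(−0.13863·18) = 34.637 mg/L
Dose 3 (305 mg at t=10 h): 305·exp(−0.13863·13) = 50.306 mg/L
Dose 4 (425 mg at t=15 h): 425·exp(−0.13863·8) = 140.198 mg/L
Dose 5 (220 mg at t=20 h): 220·exp(−0.13863·3) = 145.146 mg/L
C(23) = 18.349 + 34.637 + 50.306 + 140.198 + 145.146 = 388.636 mg/L

388.636 mg/L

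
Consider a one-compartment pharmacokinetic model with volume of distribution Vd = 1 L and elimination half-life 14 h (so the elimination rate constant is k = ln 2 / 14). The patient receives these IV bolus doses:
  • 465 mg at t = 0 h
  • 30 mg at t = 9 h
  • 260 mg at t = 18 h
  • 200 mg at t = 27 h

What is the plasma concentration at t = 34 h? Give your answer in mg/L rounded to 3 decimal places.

k = ln 2 / 14 = 0.04951 per h
Dose 1 (465 mg at t=0 h): 465·exp(−0.04951·34) = 86.373 mg/L
Dose 2 (30 mg at t=9 h): 30·exp(−0.04951·25) = 8.701 mg/L
Dose 3 (260 mg at t=18 h): 260·exp(−0.04951·16) = 117.744 mg/L
Dose 4 (200 mg at t=27 h): 200·exp(−0.04951·7) = 141.421 mg/L
C(34) = 86.373 + 8.701 + 117.744 + 141.421 = 354.240 mg/L

354.240 mg/L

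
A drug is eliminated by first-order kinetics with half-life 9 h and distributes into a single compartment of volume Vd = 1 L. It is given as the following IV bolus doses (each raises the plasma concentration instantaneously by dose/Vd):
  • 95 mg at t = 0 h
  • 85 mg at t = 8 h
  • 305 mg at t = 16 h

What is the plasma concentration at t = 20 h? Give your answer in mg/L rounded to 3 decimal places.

278.226 mg/L

k = ln 2 / 9 = 0.07702 per h
Dose 1 (95 mg at t=0 h): 95·exp(−0.07702·20) = 20.360 mg/L
Dose 2 (85 mg at t=8 h): 85·exp(−0.07702·12) = 33.732 mg/L
Dose 3 (305 mg at t=16 h): 305·exp(−0.07702·4) = 224.135 mg/L
C(20) = 20.360 + 33.732 + 224.135 = 278.226 mg/L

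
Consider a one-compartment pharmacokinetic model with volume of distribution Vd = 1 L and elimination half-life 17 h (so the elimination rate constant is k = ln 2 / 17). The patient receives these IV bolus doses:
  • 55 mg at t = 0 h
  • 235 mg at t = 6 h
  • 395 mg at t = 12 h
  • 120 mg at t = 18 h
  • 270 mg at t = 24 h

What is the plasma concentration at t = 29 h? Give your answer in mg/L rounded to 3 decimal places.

603.194 mg/L

k = ln 2 / 17 = 0.04077 per h
Dose 1 (55 mg at t=0 h): 55·exp(−0.04077·29) = 16.859 mg/L
Dose 2 (235 mg at t=6 h): 235·exp(−0.04077·23) = 92.001 mg/L
Dose 3 (395 mg at t=12 h): 395·exp(−0.04077·17) = 197.500 mg/L
Dose 4 (120 mg at t=18 h): 120·exp(−0.04077·11) = 76.630 mg/L
Dose 5 (270 mg at t=24 h): 270·exp(−0.04077·5) = 220.204 mg/L
C(29) = 16.859 + 92.001 + 197.500 + 76.630 + 220.204 = 603.194 mg/L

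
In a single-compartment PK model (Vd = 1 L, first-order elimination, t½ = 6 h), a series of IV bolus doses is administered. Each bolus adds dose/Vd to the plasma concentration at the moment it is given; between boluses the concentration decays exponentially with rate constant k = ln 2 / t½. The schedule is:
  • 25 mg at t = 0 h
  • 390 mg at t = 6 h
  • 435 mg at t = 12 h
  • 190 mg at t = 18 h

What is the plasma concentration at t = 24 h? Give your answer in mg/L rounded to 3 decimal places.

254.062 mg/L

k = ln 2 / 6 = 0.11552 per h
Dose 1 (25 mg at t=0 h): 25·exp(−0.11552·24) = 1.562 mg/L
Dose 2 (390 mg at t=6 h): 390·exp(−0.11552·18) = 48.750 mg/L
Dose 3 (435 mg at t=12 h): 435·exp(−0.11552·12) = 108.750 mg/L
Dose 4 (190 mg at t=18 h): 190·exp(−0.11552·6) = 95.000 mg/L
C(24) = 1.562 + 48.750 + 108.750 + 95.000 = 254.062 mg/L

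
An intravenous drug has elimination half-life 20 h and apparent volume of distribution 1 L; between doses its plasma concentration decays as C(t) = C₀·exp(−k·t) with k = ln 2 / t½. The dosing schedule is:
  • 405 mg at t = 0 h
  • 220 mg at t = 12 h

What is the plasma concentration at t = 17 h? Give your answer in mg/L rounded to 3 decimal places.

k = ln 2 / 20 = 0.03466 per h
Dose 1 (405 mg at t=0 h): 405·exp(−0.03466·17) = 224.688 mg/L
Dose 2 (220 mg at t=12 h): 220·exp(−0.03466·5) = 184.997 mg/L
C(17) = 224.688 + 184.997 = 409.685 mg/L

409.685 mg/L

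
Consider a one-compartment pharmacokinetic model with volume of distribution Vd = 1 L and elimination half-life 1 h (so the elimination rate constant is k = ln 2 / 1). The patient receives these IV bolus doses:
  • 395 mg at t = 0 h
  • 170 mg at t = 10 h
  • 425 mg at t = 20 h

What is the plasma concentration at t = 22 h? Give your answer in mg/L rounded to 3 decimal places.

106.292 mg/L

k = ln 2 / 1 = 0.69315 per h
Dose 1 (395 mg at t=0 h): 395·exp(−0.69315·22) = 0.000 mg/L
Dose 2 (170 mg at t=10 h): 170·exp(−0.69315·12) = 0.042 mg/L
Dose 3 (425 mg at t=20 h): 425·exp(−0.69315·2) = 106.250 mg/L
C(22) = 0.000 + 0.042 + 106.250 = 106.292 mg/L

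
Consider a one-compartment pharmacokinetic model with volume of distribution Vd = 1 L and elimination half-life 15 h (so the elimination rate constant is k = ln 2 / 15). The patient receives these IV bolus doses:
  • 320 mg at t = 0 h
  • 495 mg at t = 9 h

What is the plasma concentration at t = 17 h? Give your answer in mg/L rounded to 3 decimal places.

k = ln 2 / 15 = 0.04621 per h
Dose 1 (320 mg at t=0 h): 320·exp(−0.04621·17) = 145.876 mg/L
Dose 2 (495 mg at t=9 h): 495·exp(−0.04621·8) = 342.023 mg/L
C(17) = 145.876 + 342.023 = 487.899 mg/L

487.899 mg/L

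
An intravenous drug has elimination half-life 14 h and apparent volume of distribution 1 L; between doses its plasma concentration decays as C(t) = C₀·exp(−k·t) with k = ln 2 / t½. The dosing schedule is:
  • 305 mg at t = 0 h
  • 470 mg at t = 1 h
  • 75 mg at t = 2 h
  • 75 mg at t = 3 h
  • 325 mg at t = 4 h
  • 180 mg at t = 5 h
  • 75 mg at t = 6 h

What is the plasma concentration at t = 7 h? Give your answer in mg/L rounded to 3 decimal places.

1199.503 mg/L

k = ln 2 / 14 = 0.04951 per h
Dose 1 (305 mg at t=0 h): 305·exp(−0.04951·7) = 215.668 mg/L
Dose 2 (470 mg at t=1 h): 470·exp(−0.04951·6) = 349.209 mg/L
Dose 3 (75 mg at t=2 h): 75·exp(−0.04951·5) = 58.553 mg/L
Dose 4 (75 mg at t=3 h): 75·exp(−0.04951·4) = 61.525 mg/L
Dose 5 (325 mg at t=4 h): 325·exp(−0.04951·3) = 280.141 mg/L
Dose 6 (180 mg at t=5 h): 180·exp(−0.04951·2) = 163.030 mg/L
Dose 7 (75 mg at t=6 h): 75·exp(−0.04951·1) = 71.377 mg/L
C(7) = 215.668 + 349.209 + 58.553 + 61.525 + 280.141 + 163.030 + 71.377 = 1199.503 mg/L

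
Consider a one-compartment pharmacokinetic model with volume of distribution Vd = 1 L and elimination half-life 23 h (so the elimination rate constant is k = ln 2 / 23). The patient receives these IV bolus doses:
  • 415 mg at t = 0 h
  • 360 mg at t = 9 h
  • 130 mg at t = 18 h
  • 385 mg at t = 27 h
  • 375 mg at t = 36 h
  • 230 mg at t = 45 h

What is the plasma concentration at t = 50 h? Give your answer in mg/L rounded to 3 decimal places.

k = ln 2 / 23 = 0.03014 per h
Dose 1 (415 mg at t=0 h): 415·exp(−0.03014·50) = 91.968 mg/L
Dose 2 (360 mg at t=9 h): 360·exp(−0.03014·41) = 104.637 mg/L
Dose 3 (130 mg at t=18 h): 130·exp(−0.03014·32) = 49.559 mg/L
Dose 4 (385 mg at t=27 h): 385·exp(−0.03014·23) = 192.500 mg/L
Dose 5 (375 mg at t=36 h): 375·exp(−0.03014·14) = 245.921 mg/L
Dose 6 (230 mg at t=45 h): 230·exp(−0.03014·5) = 197.827 mg/L
C(50) = 91.968 + 104.637 + 49.559 + 192.500 + 245.921 + 197.827 = 882.411 mg/L

882.411 mg/L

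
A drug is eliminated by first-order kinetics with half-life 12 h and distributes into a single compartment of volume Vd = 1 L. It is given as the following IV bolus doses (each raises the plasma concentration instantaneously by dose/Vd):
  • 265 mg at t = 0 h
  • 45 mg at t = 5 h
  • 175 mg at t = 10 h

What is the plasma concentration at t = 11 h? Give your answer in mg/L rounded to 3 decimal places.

337.377 mg/L

k = ln 2 / 12 = 0.05776 per h
Dose 1 (265 mg at t=0 h): 265·exp(−0.05776·11) = 140.379 mg/L
Dose 2 (45 mg at t=5 h): 45·exp(−0.05776·6) = 31.820 mg/L
Dose 3 (175 mg at t=10 h): 175·exp(−0.05776·1) = 165.178 mg/L
C(11) = 140.379 + 31.820 + 165.178 = 337.377 mg/L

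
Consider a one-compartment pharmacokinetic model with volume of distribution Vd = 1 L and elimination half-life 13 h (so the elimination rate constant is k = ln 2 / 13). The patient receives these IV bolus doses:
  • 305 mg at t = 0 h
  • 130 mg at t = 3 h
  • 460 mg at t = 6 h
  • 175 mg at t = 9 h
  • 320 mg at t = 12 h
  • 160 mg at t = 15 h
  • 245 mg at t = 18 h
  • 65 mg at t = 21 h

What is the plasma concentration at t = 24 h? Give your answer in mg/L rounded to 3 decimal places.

k = ln 2 / 13 = 0.05332 per h
Dose 1 (305 mg at t=0 h): 305·exp(−0.05332·24) = 84.831 mg/L
Dose 2 (130 mg at t=3 h): 130·exp(−0.05332·21) = 42.429 mg/L
Dose 3 (460 mg at t=6 h): 460·exp(−0.05332·18) = 176.176 mg/L
Dose 4 (175 mg at t=9 h): 175·exp(−0.05332·15) = 78.649 mg/L
Dose 5 (320 mg at t=12 h): 320·exp(−0.05332·12) = 168.763 mg/L
Dose 6 (160 mg at t=15 h): 160·exp(−0.05332·9) = 99.018 mg/L
Dose 7 (245 mg at t=18 h): 245·exp(−0.05332·6) = 177.922 mg/L
Dose 8 (65 mg at t=21 h): 65·exp(−0.05332·3) = 55.392 mg/L
C(24) = 84.831 + 42.429 + 176.176 + 78.649 + 168.763 + 99.018 + 177.922 + 55.392 = 883.179 mg/L

883.179 mg/L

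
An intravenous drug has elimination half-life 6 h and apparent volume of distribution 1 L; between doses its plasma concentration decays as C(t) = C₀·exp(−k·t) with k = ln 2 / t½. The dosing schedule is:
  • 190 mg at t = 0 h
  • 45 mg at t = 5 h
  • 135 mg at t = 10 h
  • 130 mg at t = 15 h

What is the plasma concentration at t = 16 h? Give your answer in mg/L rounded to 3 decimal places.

k = ln 2 / 6 = 0.11552 per h
Dose 1 (190 mg at t=0 h): 190·exp(−0.11552·16) = 29.923 mg/L
Dose 2 (45 mg at t=5 h): 45·exp(−0.11552·11) = 12.628 mg/L
Dose 3 (135 mg at t=10 h): 135·exp(−0.11552·6) = 67.500 mg/L
Dose 4 (130 mg at t=15 h): 130·exp(−0.11552·1) = 115.817 mg/L
C(16) = 29.923 + 12.628 + 67.500 + 115.817 = 225.868 mg/L

225.868 mg/L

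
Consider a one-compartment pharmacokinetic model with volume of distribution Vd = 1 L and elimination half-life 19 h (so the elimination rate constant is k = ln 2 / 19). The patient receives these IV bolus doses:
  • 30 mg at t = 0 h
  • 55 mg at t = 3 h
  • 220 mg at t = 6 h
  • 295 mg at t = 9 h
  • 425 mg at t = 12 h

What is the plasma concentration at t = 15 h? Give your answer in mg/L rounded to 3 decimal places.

829.232 mg/L

k = ln 2 / 19 = 0.03648 per h
Dose 1 (30 mg at t=0 h): 30·exp(−0.03648·15) = 17.357 mg/L
Dose 2 (55 mg at t=3 h): 55·exp(−0.03648·12) = 35.501 mg/L
Dose 3 (220 mg at t=6 h): 220·exp(−0.03648·9) = 158.427 mg/L
Dose 4 (295 mg at t=9 h): 295·exp(−0.03648·6) = 237.006 mg/L
Dose 5 (425 mg at t=12 h): 425·exp(−0.03648·3) = 380.941 mg/L
C(15) = 17.357 + 35.501 + 158.427 + 237.006 + 380.941 = 829.232 mg/L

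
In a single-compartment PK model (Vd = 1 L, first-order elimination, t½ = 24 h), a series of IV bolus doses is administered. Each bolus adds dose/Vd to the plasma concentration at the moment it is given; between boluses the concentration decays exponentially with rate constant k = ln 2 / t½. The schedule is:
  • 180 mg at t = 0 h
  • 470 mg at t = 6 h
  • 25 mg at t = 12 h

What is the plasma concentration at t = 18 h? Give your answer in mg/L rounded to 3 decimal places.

k = ln 2 / 24 = 0.02888 per h
Dose 1 (180 mg at t=0 h): 180·exp(−0.02888·18) = 107.029 mg/L
Dose 2 (470 mg at t=6 h): 470·exp(−0.02888·12) = 332.340 mg/L
Dose 3 (25 mg at t=12 h): 25·exp(−0.02888·6) = 21.022 mg/L
C(18) = 107.029 + 332.340 + 21.022 = 460.391 mg/L

460.391 mg/L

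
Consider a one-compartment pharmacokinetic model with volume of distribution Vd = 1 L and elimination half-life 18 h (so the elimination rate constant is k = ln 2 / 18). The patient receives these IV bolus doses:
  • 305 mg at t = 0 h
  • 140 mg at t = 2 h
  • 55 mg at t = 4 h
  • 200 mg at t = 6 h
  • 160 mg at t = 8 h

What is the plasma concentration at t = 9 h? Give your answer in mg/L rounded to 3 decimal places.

k = ln 2 / 18 = 0.03851 per h
Dose 1 (305 mg at t=0 h): 305·exp(−0.03851·9) = 215.668 mg/L
Dose 2 (140 mg at t=2 h): 140·exp(−0.03851·7) = 106.920 mg/L
Dose 3 (55 mg at t=4 h): 55·exp(−0.03851·5) = 45.367 mg/L
Dose 4 (200 mg at t=6 h): 200·exp(−0.03851·3) = 178.180 mg/L
Dose 5 (160 mg at t=8 h): 160·exp(−0.03851·1) = 153.956 mg/L
C(9) = 215.668 + 106.920 + 45.367 + 178.180 + 153.956 = 700.091 mg/L

700.091 mg/L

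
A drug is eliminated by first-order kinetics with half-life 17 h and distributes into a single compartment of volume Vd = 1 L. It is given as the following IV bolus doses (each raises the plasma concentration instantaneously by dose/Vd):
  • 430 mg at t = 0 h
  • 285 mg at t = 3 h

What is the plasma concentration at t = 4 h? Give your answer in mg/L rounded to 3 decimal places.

k = ln 2 / 17 = 0.04077 per h
Dose 1 (430 mg at t=0 h): 430·exp(−0.04077·4) = 365.290 mg/L
Dose 2 (285 mg at t=3 h): 285·exp(−0.04077·1) = 273.613 mg/L
C(4) = 365.290 + 273.613 = 638.903 mg/L

638.903 mg/L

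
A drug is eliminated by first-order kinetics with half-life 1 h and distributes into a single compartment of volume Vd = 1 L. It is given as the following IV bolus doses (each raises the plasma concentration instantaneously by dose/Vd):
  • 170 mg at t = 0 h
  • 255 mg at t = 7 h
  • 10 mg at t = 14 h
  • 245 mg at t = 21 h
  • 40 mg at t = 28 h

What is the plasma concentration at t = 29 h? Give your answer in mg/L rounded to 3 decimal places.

20.957 mg/L

k = ln 2 / 1 = 0.69315 per h
Dose 1 (170 mg at t=0 h): 170·exp(−0.69315·29) = 0.000 mg/L
Dose 2 (255 mg at t=7 h): 255·exp(−0.69315·22) = 0.000 mg/L
Dose 3 (10 mg at t=14 h): 10·exp(−0.69315·15) = 0.000 mg/L
Dose 4 (245 mg at t=21 h): 245·exp(−0.69315·8) = 0.957 mg/L
Dose 5 (40 mg at t=28 h): 40·exp(−0.69315·1) = 20.000 mg/L
C(29) = 0.000 + 0.000 + 0.000 + 0.957 + 20.000 = 20.957 mg/L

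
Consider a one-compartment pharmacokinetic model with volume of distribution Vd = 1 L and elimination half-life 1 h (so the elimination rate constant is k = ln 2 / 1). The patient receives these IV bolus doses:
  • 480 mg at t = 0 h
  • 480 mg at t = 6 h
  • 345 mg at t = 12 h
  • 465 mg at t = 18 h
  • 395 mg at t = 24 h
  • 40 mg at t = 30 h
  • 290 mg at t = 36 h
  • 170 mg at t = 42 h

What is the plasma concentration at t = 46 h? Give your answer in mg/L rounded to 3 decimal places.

k = ln 2 / 1 = 0.69315 per h
Dose 1 (480 mg at t=0 h): 480·exp(−0.69315·46) = 0.000 mg/L
Dose 2 (480 mg at t=6 h): 480·exp(−0.69315·40) = 0.000 mg/L
Dose 3 (345 mg at t=12 h): 345·exp(−0.69315·34) = 0.000 mg/L
Dose 4 (465 mg at t=18 h): 465·exp(−0.69315·28) = 0.000 mg/L
Dose 5 (395 mg at t=24 h): 395·exp(−0.69315·22) = 0.000 mg/L
Dose 6 (40 mg at t=30 h): 40·exp(−0.69315·16) = 0.001 mg/L
Dose 7 (290 mg at t=36 h): 290·exp(−0.69315·10) = 0.283 mg/L
Dose 8 (170 mg at t=42 h): 170·exp(−0.69315·4) = 10.625 mg/L
C(46) = 0.000 + 0.000 + 0.000 + 0.000 + 0.000 + 0.001 + 0.283 + 10.625 = 10.909 mg/L

10.909 mg/L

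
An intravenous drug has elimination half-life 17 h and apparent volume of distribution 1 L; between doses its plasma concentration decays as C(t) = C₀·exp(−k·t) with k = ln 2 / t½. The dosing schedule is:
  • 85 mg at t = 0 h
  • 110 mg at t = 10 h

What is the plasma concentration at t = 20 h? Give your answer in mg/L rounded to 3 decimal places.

110.774 mg/L

k = ln 2 / 17 = 0.04077 per h
Dose 1 (85 mg at t=0 h): 85·exp(−0.04077·20) = 37.607 mg/L
Dose 2 (110 mg at t=10 h): 110·exp(−0.04077·10) = 73.167 mg/L
C(20) = 37.607 + 73.167 = 110.774 mg/L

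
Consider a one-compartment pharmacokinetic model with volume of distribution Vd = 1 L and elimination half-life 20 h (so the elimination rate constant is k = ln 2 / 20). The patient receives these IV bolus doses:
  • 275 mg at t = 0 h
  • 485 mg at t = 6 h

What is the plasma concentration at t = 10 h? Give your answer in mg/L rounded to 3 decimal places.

k = ln 2 / 20 = 0.03466 per h
Dose 1 (275 mg at t=0 h): 275·exp(−0.03466·10) = 194.454 mg/L
Dose 2 (485 mg at t=6 h): 485·exp(−0.03466·4) = 422.217 mg/L
C(10) = 194.454 + 422.217 = 616.671 mg/L

616.671 mg/L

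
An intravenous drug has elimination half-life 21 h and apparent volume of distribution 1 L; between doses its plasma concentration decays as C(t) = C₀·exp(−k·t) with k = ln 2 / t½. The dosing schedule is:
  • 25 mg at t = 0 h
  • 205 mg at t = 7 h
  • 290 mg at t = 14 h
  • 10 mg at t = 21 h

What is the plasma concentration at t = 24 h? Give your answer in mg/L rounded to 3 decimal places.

345.819 mg/L

k = ln 2 / 21 = 0.03301 per h
Dose 1 (25 mg at t=0 h): 25·exp(−0.03301·24) = 11.322 mg/L
Dose 2 (205 mg at t=7 h): 205·exp(−0.03301·17) = 116.967 mg/L
Dose 3 (290 mg at t=14 h): 290·exp(−0.03301·10) = 208.473 mg/L
Dose 4 (10 mg at t=21 h): 10·exp(−0.03301·3) = 9.057 mg/L
C(24) = 11.322 + 116.967 + 208.473 + 9.057 = 345.819 mg/L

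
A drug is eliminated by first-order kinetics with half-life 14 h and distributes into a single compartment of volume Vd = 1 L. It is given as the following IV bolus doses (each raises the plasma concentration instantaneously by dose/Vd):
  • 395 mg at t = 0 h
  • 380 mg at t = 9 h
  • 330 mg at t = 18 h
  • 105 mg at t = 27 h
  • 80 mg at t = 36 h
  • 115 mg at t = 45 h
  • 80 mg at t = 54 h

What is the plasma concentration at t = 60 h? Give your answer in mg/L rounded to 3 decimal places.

250.959 mg/L

k = ln 2 / 14 = 0.04951 per h
Dose 1 (395 mg at t=0 h): 395·exp(−0.04951·60) = 20.252 mg/L
Dose 2 (380 mg at t=9 h): 380·exp(−0.04951·51) = 30.421 mg/L
Dose 3 (330 mg at t=18 h): 330·exp(−0.04951·42) = 41.250 mg/L
Dose 4 (105 mg at t=27 h): 105·exp(−0.04951·33) = 20.494 mg/L
Dose 5 (80 mg at t=36 h): 80·exp(−0.04951·24) = 24.380 mg/L
Dose 6 (115 mg at t=45 h): 115·exp(−0.04951·15) = 54.722 mg/L
Dose 7 (80 mg at t=54 h): 80·exp(−0.04951·6) = 59.440 mg/L
C(60) = 20.252 + 30.421 + 41.250 + 20.494 + 24.380 + 54.722 + 59.440 = 250.959 mg/L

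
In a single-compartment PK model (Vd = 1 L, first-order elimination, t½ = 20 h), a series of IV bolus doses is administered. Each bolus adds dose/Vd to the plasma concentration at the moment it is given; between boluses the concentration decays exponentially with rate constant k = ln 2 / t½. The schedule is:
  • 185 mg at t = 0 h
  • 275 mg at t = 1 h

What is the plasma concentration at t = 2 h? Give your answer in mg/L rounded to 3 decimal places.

k = ln 2 / 20 = 0.03466 per h
Dose 1 (185 mg at t=0 h): 185·exp(−0.03466·2) = 172.611 mg/L
Dose 2 (275 mg at t=1 h): 275·exp(−0.03466·1) = 265.632 mg/L
C(2) = 172.611 + 265.632 = 438.244 mg/L

438.244 mg/L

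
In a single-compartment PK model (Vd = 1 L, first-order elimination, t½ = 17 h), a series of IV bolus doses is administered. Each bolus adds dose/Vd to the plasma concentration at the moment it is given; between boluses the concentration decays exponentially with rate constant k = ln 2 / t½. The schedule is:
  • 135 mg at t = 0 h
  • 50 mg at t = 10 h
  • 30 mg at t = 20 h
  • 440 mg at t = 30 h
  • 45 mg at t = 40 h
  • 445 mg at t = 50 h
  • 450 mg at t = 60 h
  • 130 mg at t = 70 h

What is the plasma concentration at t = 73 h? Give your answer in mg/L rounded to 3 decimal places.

k = ln 2 / 17 = 0.04077 per h
Dose 1 (135 mg at t=0 h): 135·exp(−0.04077·73) = 6.881 mg/L
Dose 2 (50 mg at t=10 h): 50·exp(−0.04077·63) = 3.832 mg/L
Dose 3 (30 mg at t=20 h): 30·exp(−0.04077·53) = 3.456 mg/L
Dose 4 (440 mg at t=30 h): 440·exp(−0.04077·43) = 76.212 mg/L
Dose 5 (45 mg at t=40 h): 45·exp(−0.04077·33) = 11.718 mg/L
Dose 6 (445 mg at t=50 h): 445·exp(−0.04077·23) = 174.214 mg/L
Dose 7 (450 mg at t=60 h): 450·exp(−0.04077·13) = 264.858 mg/L
Dose 8 (130 mg at t=70 h): 130·exp(−0.04077·3) = 115.032 mg/L
C(73) = 6.881 + 3.832 + 3.456 + 76.212 + 11.718 + 174.214 + 264.858 + 115.032 = 656.205 mg/L

656.205 mg/L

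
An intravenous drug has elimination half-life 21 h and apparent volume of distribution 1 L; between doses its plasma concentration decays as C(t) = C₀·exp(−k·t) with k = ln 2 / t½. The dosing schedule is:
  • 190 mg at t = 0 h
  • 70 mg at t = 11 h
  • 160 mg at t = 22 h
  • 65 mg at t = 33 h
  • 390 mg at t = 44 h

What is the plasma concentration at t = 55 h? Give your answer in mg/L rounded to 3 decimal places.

k = ln 2 / 21 = 0.03301 per h
Dose 1 (190 mg at t=0 h): 190·exp(−0.03301·55) = 30.927 mg/L
Dose 2 (70 mg at t=11 h): 70·exp(−0.03301·44) = 16.382 mg/L
Dose 3 (160 mg at t=22 h): 160·exp(−0.03301·33) = 53.836 mg/L
Dose 4 (65 mg at t=33 h): 65·exp(−0.03301·22) = 31.445 mg/L
Dose 5 (390 mg at t=44 h): 390·exp(−0.03301·11) = 271.258 mg/L
C(55) = 30.927 + 16.382 + 53.836 + 31.445 + 271.258 = 403.848 mg/L

403.848 mg/L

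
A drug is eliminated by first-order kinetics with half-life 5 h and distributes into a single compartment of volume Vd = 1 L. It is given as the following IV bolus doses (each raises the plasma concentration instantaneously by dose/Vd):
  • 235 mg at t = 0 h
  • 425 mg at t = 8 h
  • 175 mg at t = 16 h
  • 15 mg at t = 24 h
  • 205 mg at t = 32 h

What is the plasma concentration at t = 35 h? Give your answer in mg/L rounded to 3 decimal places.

k = ln 2 / 5 = 0.13863 per h
Dose 1 (235 mg at t=0 h): 235·exp(−0.13863·35) = 1.836 mg/L
Dose 2 (425 mg at t=8 h): 425·exp(−0.13863·27) = 10.065 mg/L
Dose 3 (175 mg at t=16 h): 175·exp(−0.13863·19) = 12.564 mg/L
Dose 4 (15 mg at t=24 h): 15·exp(−0.13863·11) = 3.265 mg/L
Dose 5 (205 mg at t=32 h): 205·exp(−0.13863·3) = 135.250 mg/L
C(35) = 1.836 + 10.065 + 12.564 + 3.265 + 135.250 = 162.979 mg/L

162.979 mg/L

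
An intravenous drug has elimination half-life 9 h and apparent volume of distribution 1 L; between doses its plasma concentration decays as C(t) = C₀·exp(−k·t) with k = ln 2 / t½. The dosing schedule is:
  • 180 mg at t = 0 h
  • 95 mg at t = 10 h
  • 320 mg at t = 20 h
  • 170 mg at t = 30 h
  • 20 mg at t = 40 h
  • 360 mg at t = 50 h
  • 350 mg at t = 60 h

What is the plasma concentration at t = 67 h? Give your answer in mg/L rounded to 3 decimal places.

k = ln 2 / 9 = 0.07702 per h
Dose 1 (180 mg at t=0 h): 180·exp(−0.07702·67) = 1.033 mg/L
Dose 2 (95 mg at t=10 h): 95·exp(−0.07702·57) = 1.178 mg/L
Dose 3 (320 mg at t=20 h): 320·exp(−0.07702·47) = 8.572 mg/L
Dose 4 (170 mg at t=30 h): 170·exp(−0.07702·37) = 9.837 mg/L
Dose 5 (20 mg at t=40 h): 20·exp(−0.07702·27) = 2.500 mg/L
Dose 6 (360 mg at t=50 h): 360·exp(−0.07702·17) = 97.205 mg/L
Dose 7 (350 mg at t=60 h): 350·exp(−0.07702·7) = 204.143 mg/L
C(67) = 1.033 + 1.178 + 8.572 + 9.837 + 2.500 + 97.205 + 204.143 = 324.469 mg/L

324.469 mg/L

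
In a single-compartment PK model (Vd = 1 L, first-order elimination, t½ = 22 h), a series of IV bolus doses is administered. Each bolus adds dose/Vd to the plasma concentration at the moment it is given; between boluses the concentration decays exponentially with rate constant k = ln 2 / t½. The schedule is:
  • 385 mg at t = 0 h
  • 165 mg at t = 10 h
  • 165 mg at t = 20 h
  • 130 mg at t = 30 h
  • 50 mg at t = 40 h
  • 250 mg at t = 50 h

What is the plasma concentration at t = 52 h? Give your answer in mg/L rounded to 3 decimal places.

k = ln 2 / 22 = 0.03151 per h
Dose 1 (385 mg at t=0 h): 385·exp(−0.03151·52) = 74.806 mg/L
Dose 2 (165 mg at t=10 h): 165·exp(−0.03151·42) = 43.933 mg/L
Dose 3 (165 mg at t=20 h): 165·exp(−0.03151·32) = 60.204 mg/L
Dose 4 (130 mg at t=30 h): 130·exp(−0.03151·22) = 65.000 mg/L
Dose 5 (50 mg at t=40 h): 50·exp(−0.03151·12) = 34.259 mg/L
Dose 6 (250 mg at t=50 h): 250·exp(−0.03151·2) = 234.733 mg/L
C(52) = 74.806 + 43.933 + 60.204 + 65.000 + 34.259 + 234.733 = 512.934 mg/L

512.934 mg/L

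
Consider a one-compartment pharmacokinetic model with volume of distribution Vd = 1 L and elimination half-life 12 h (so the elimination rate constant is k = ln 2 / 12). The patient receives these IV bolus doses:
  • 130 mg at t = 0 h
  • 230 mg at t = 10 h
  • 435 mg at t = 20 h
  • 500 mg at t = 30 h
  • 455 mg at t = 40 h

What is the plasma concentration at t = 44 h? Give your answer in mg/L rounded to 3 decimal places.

k = ln 2 / 12 = 0.05776 per h
Dose 1 (130 mg at t=0 h): 130·exp(−0.05776·44) = 10.237 mg/L
Dose 2 (230 mg at t=10 h): 230·exp(−0.05776·34) = 32.271 mg/L
Dose 3 (435 mg at t=20 h): 435·exp(−0.05776·24) = 108.750 mg/L
Dose 4 (500 mg at t=30 h): 500·exp(−0.05776·14) = 222.725 mg/L
Dose 5 (455 mg at t=40 h): 455·exp(−0.05776·4) = 361.134 mg/L
C(44) = 10.237 + 32.271 + 108.750 + 222.725 + 361.134 = 735.116 mg/L

735.116 mg/L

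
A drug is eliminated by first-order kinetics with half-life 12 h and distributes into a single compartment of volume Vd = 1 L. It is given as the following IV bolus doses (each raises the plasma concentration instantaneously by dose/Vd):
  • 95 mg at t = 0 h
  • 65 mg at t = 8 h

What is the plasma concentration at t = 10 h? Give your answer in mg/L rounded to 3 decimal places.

111.225 mg/L

k = ln 2 / 12 = 0.05776 per h
Dose 1 (95 mg at t=0 h): 95·exp(−0.05776·10) = 53.317 mg/L
Dose 2 (65 mg at t=8 h): 65·exp(−0.05776·2) = 57.908 mg/L
C(10) = 53.317 + 57.908 = 111.225 mg/L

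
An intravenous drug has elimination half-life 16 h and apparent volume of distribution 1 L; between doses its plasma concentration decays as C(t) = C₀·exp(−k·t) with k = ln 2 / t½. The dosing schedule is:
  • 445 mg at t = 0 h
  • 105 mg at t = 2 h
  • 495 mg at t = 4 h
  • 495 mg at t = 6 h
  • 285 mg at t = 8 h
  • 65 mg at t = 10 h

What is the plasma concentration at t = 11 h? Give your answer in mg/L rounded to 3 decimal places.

k = ln 2 / 16 = 0.04332 per h
Dose 1 (445 mg at t=0 h): 445·exp(−0.04332·11) = 276.313 mg/L
Dose 2 (105 mg at t=2 h): 105·exp(−0.04332·9) = 71.098 mg/L
Dose 3 (495 mg at t=4 h): 495·exp(−0.04332·7) = 365.514 mg/L
Dose 4 (495 mg at t=6 h): 495·exp(−0.04332·5) = 398.596 mg/L
Dose 5 (285 mg at t=8 h): 285·exp(−0.04332·3) = 250.266 mg/L
Dose 6 (65 mg at t=10 h): 65·exp(−0.04332·1) = 62.244 mg/L
C(11) = 276.313 + 71.098 + 365.514 + 398.596 + 250.266 + 62.244 = 1424.033 mg/L

1424.033 mg/L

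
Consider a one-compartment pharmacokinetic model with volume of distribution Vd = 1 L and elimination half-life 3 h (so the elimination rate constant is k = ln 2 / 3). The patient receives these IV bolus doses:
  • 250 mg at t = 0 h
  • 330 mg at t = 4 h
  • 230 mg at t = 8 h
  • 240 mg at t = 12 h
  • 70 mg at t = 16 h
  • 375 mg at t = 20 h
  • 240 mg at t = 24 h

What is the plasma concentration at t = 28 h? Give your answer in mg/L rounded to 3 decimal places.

168.571 mg/L

k = ln 2 / 3 = 0.23105 per h
Dose 1 (250 mg at t=0 h): 250·exp(−0.23105·28) = 0.388 mg/L
Dose 2 (330 mg at t=4 h): 330·exp(−0.23105·24) = 1.289 mg/L
Dose 3 (230 mg at t=8 h): 230·exp(−0.23105·20) = 2.264 mg/L
Dose 4 (240 mg at t=12 h): 240·exp(−0.23105·16) = 5.953 mg/L
Dose 5 (70 mg at t=16 h): 70·exp(−0.23105·12) = 4.375 mg/L
Dose 6 (375 mg at t=20 h): 375·exp(−0.23105·8) = 59.059 mg/L
Dose 7 (240 mg at t=24 h): 240·exp(−0.23105·4) = 95.244 mg/L
C(28) = 0.388 + 1.289 + 2.264 + 5.953 + 4.375 + 59.059 + 95.244 = 168.571 mg/L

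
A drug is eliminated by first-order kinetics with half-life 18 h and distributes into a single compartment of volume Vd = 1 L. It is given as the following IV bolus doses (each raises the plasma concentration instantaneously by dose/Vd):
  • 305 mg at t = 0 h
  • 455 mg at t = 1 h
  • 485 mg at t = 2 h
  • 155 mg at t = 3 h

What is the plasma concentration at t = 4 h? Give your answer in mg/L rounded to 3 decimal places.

1265.012 mg/L

k = ln 2 / 18 = 0.03851 per h
Dose 1 (305 mg at t=0 h): 305·exp(−0.03851·4) = 261.459 mg/L
Dose 2 (455 mg at t=1 h): 455·exp(−0.03851·3) = 405.359 mg/L
Dose 3 (485 mg at t=2 h): 485·exp(−0.03851·2) = 449.049 mg/L
Dose 4 (155 mg at t=3 h): 155·exp(−0.03851·1) = 149.145 mg/L
C(4) = 261.459 + 405.359 + 449.049 + 149.145 = 1265.012 mg/L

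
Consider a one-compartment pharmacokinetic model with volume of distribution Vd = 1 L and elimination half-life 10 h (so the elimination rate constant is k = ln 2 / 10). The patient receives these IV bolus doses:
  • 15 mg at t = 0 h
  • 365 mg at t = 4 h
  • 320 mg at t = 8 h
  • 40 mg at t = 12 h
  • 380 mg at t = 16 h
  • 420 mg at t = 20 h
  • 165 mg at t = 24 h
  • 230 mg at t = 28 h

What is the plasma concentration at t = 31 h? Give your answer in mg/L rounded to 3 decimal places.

k = ln 2 / 10 = 0.06931 per h
Dose 1 (15 mg at t=0 h): 15·exp(−0.06931·31) = 1.749 mg/L
Dose 2 (365 mg at t=4 h): 365·exp(−0.06931·27) = 56.171 mg/L
Dose 3 (320 mg at t=8 h): 320·exp(−0.06931·23) = 64.980 mg/L
Dose 4 (40 mg at t=12 h): 40·exp(−0.06931·19) = 10.718 mg/L
Dose 5 (380 mg at t=16 h): 380·exp(−0.06931·15) = 134.350 mg/L
Dose 6 (420 mg at t=20 h): 420·exp(−0.06931·11) = 195.937 mg/L
Dose 7 (165 mg at t=24 h): 165·exp(−0.06931·7) = 101.569 mg/L
Dose 8 (230 mg at t=28 h): 230·exp(−0.06931·3) = 186.818 mg/L
C(31) = 1.749 + 56.171 + 64.980 + 10.718 + 134.350 + 195.937 + 101.569 + 186.818 = 752.293 mg/L

752.293 mg/L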